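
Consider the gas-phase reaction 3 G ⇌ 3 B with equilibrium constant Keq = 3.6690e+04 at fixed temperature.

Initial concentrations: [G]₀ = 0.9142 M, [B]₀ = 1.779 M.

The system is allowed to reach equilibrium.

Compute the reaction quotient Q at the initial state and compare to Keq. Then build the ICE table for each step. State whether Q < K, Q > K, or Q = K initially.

Q₀ = 7.369; Q < K (proceeds forward)

Q₀ = 7.369 vs Keq = 3.6690e+04 ⇒ Q<K, forward
Step 1:
                  G         B
  init       0.9142     1.779
  Δ         -0.8355    0.8355
  eq        0.07868     2.615
  solve Keq expr → x = 0.2785; check Q = 3.6690e+04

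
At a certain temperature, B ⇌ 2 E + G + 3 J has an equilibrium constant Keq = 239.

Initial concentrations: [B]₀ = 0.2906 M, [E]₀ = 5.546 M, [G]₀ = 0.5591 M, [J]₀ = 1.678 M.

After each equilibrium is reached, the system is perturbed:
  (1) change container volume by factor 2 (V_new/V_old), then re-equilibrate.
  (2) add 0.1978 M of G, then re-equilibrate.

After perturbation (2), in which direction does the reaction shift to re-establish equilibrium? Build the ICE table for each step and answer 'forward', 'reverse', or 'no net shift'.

Q₀ = 279.6 vs Keq = 239 ⇒ Q>K, reverse
Step 1:
                    B           E           G           J
  I            0.2906       5.546      0.5591       1.678
  C           0.01385     -0.0277    -0.01385    -0.04155
  E            0.3045       5.518      0.5452       1.636
  solve Keq expr → x = -0.01385; check Q = 239
Then change container volume by factor 2 (V_new/V_old).
Step 2:
                    B           E           G           J
  I            0.1522       2.759      0.2726      0.8182
  C           -0.1263      0.2525      0.1263      0.3788
  E           0.02596       3.012      0.3989       1.197
  solve Keq expr → x = 0.1263; check Q = 239
Then add 0.1978 M of G.
Step 3:
                    B           E           G           J
  I           0.02596       3.012      0.5967       1.197
  C          0.009241    -0.01848   -0.009241    -0.02772
  E            0.0352       2.993      0.5874       1.169
  solve Keq expr → x = -0.009241; check Q = 239

Direction: reverse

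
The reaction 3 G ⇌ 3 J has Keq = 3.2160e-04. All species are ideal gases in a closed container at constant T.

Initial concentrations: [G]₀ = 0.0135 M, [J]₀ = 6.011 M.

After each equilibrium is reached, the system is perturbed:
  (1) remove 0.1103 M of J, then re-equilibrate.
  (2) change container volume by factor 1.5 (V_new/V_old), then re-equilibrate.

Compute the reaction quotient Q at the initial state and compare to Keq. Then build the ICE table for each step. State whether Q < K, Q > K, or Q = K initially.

Q₀ = 8.8275e+07; Q > K (proceeds reverse)

Q₀ = 8.8275e+07 vs Keq = 3.2160e-04 ⇒ Q>K, reverse
Step 1:
                    G           J
  Initial      0.0135       6.011
  Change        5.625      -5.625
  Equil         5.638      0.3863
  solve Keq expr → x = -1.875; check Q = 3.2160e-04
Then remove 0.1103 M of J.
Step 2:
                    G           J
  Initial       5.638       0.276
  Change      -0.1032      0.1032
  Equil         5.535      0.3792
  solve Keq expr → x = 0.03441; check Q = 3.2160e-04
Then change container volume by factor 1.5 (V_new/V_old).
Step 3:
                    G           J
  Initial        3.69      0.2528
  Change            0           0
  Equil          3.69      0.2528
  solve Keq expr → x = 0; check Q = 3.2160e-04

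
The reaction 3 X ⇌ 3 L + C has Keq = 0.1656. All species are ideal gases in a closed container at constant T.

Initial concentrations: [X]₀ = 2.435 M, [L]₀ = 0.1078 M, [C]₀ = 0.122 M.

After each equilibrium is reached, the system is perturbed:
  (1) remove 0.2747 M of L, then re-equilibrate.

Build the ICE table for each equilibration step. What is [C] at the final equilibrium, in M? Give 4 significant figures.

[C]_eq = 0.4883 M

Q₀ = 1.0586e-05 vs Keq = 0.1656 ⇒ Q<K, forward
Step 1:
                   X          L          C
  Initial      2.435     0.1078      0.122
  Change     -0.9578     0.9578     0.3193
  Equil        1.477      1.066     0.4413
  solve Keq expr → x = 0.3193; check Q = 0.1656
Then remove 0.2747 M of L.
Step 2:
                   X          L          C
  Initial      1.477     0.7909     0.4413
  Change      -0.141      0.141      0.047
  Equil        1.336     0.9319     0.4883
  solve Keq expr → x = 0.047; check Q = 0.1656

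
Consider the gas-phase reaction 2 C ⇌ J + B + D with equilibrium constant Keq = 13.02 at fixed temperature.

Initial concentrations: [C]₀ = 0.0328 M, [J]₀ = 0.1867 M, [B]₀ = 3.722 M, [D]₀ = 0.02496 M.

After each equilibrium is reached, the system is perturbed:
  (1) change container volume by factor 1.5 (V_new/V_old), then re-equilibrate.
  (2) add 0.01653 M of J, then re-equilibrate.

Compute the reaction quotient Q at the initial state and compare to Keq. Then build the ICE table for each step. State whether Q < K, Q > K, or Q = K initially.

Q₀ = 16.12; Q > K (proceeds reverse)

Q₀ = 16.12 vs Keq = 13.02 ⇒ Q>K, reverse
Step 1:
                    C           J           B           D
  I            0.0328      0.1867       3.722     0.02496
  C          0.002604   -0.001302   -0.001302   -0.001302
  E            0.0354      0.1854       3.721     0.02366
  solve Keq expr → x = -0.001302; check Q = 13.02
Then change container volume by factor 1.5 (V_new/V_old).
Step 2:
                    C           J           B           D
  I            0.0236      0.1236        2.48     0.01577
  C          -0.00323    0.001615    0.001615    0.001615
  E           0.02037      0.1252       2.482     0.01739
  solve Keq expr → x = 0.001615; check Q = 13.02
Then add 0.01653 M of J.
Step 3:
                    C           J           B           D
  I           0.02037      0.1417       2.482     0.01739
  C        9.6257e-04 -4.8128e-04 -4.8128e-04 -4.8128e-04
  E           0.02133      0.1413       2.482     0.01691
  solve Keq expr → x = -4.8128e-04; check Q = 13.02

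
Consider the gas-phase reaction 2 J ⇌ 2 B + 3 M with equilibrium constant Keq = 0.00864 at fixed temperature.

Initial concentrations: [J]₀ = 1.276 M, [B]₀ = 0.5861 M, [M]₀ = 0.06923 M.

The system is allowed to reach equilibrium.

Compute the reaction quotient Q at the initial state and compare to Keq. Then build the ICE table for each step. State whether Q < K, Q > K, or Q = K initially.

Q₀ = 7.0004e-05 vs Keq = 0.00864 ⇒ Q<K, forward
Step 1:
                  J         B         M
  Initial     1.276    0.5861   0.06923
  Change    -0.1386    0.1386    0.2079
  Equil       1.137    0.7247    0.2771
  solve Keq expr → x = 0.0693; check Q = 0.00864

Q₀ = 7.0004e-05; Q < K (proceeds forward)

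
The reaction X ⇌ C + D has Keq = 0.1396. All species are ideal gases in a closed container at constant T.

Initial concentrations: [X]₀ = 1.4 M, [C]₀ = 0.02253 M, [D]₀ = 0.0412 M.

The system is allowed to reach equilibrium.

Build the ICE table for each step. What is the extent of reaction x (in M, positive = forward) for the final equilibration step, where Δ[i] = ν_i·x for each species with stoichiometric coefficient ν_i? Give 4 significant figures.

x = 0.3509 M

Q₀ = 6.6303e-04 vs Keq = 0.1396 ⇒ Q<K, forward
Step 1:
                    X           C           D
  I               1.4     0.02253      0.0412
  C           -0.3509      0.3509      0.3509
  E             1.049      0.3735      0.3921
  solve Keq expr → x = 0.3509; check Q = 0.1396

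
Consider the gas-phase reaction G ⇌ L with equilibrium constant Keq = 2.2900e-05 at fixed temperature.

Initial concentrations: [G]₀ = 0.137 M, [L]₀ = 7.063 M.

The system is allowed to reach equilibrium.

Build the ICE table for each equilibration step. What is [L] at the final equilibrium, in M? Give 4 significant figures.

Q₀ = 51.55 vs Keq = 2.2900e-05 ⇒ Q>K, reverse
Step 1:
                    G           L
  I             0.137       7.063
  C             7.063      -7.063
  E               7.2  1.6488e-04
  solve Keq expr → x = -7.063; check Q = 2.2900e-05

[L]_eq = 1.6488e-04 M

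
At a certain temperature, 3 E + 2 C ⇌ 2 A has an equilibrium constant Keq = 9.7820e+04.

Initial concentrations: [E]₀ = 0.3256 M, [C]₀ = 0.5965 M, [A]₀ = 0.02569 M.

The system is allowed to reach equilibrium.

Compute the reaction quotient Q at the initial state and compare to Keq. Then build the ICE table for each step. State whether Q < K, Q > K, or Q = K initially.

Q₀ = 0.05373 vs Keq = 9.7820e+04 ⇒ Q<K, forward
Step 1:
                    E           C           A
  init         0.3256      0.5965     0.02569
  Δ           -0.3102     -0.2068      0.2068
  eq          0.01538      0.3897      0.2325
  solve Keq expr → x = 0.1034; check Q = 9.7820e+04

Q₀ = 0.05373; Q < K (proceeds forward)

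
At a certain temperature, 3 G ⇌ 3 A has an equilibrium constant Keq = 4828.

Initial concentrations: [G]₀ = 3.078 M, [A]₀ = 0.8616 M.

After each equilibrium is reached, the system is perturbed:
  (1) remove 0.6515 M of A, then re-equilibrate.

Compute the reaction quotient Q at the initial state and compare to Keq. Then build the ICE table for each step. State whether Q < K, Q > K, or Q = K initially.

Q₀ = 0.02193 vs Keq = 4828 ⇒ Q<K, forward
Step 1:
                    G           A
  Initial       3.078      0.8616
  Change       -2.858       2.858
  Equil        0.2201        3.72
  solve Keq expr → x = 0.9526; check Q = 4828
Then remove 0.6515 M of A.
Step 2:
                    G           A
  Initial      0.2201       3.068
  Change     -0.03639     0.03639
  Equil        0.1837       3.104
  solve Keq expr → x = 0.01213; check Q = 4828

Q₀ = 0.02193; Q < K (proceeds forward)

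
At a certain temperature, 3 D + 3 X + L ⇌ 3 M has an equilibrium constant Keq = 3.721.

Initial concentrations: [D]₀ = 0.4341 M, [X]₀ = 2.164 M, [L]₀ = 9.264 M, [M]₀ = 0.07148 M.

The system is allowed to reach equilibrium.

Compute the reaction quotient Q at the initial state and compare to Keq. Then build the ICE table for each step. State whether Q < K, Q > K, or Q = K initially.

Q₀ = 4.7557e-05; Q < K (proceeds forward)

Q₀ = 4.7557e-05 vs Keq = 3.721 ⇒ Q<K, forward
Step 1:
                  D         X         L         M
  init       0.4341     2.164     9.264   0.07148
  Δ         -0.3602   -0.3602   -0.1201    0.3602
  eq        0.07386     1.804     9.144    0.4317
  solve Keq expr → x = 0.1201; check Q = 3.721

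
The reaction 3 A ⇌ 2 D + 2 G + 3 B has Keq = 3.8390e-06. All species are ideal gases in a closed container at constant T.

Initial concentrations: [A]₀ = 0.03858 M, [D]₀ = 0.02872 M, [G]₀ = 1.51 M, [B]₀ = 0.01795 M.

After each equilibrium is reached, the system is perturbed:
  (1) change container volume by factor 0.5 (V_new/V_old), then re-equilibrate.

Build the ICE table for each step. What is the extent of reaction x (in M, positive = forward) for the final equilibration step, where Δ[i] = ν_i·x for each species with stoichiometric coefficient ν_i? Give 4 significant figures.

x = -0.002659 M

Q₀ = 1.8942e-04 vs Keq = 3.8390e-06 ⇒ Q>K, reverse
Step 1:
                   A          D          G          B
  Initial    0.03858    0.02872       1.51    0.01795
  Change     0.01044  -0.006962  -0.006962   -0.01044
  Equil      0.04902    0.02176      1.503   0.007506
  solve Keq expr → x = -0.003481; check Q = 3.8390e-06
Then change container volume by factor 0.5 (V_new/V_old).
Step 2:
                   A          D          G          B
  Initial    0.09805    0.04352      3.006    0.01501
  Change    0.007977  -0.005318  -0.005318  -0.007977
  Equil        0.106     0.0382      3.001   0.007036
  solve Keq expr → x = -0.002659; check Q = 3.8390e-06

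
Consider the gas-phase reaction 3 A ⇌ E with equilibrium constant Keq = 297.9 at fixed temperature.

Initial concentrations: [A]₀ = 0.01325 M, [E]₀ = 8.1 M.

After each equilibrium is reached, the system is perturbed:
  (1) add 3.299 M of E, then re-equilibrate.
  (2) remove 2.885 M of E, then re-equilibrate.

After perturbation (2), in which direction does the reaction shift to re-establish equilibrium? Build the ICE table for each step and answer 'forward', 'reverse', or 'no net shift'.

Q₀ = 3.4821e+06 vs Keq = 297.9 ⇒ Q>K, reverse
Step 1:
                    A           E
  init        0.01325         8.1
  Δ            0.2863    -0.09542
  eq           0.2995       8.005
  solve Keq expr → x = -0.09542; check Q = 297.9
Then add 3.299 M of E.
Step 2:
                    A           E
  init         0.2995        11.3
  Δ           0.03639    -0.01213
  eq           0.3359       11.29
  solve Keq expr → x = -0.01213; check Q = 297.9
Then remove 2.885 M of E.
Step 3:
                    A           E
  init         0.3359       8.406
  Δ          -0.03134     0.01045
  eq           0.3046       8.417
  solve Keq expr → x = 0.01045; check Q = 297.9

Direction: forward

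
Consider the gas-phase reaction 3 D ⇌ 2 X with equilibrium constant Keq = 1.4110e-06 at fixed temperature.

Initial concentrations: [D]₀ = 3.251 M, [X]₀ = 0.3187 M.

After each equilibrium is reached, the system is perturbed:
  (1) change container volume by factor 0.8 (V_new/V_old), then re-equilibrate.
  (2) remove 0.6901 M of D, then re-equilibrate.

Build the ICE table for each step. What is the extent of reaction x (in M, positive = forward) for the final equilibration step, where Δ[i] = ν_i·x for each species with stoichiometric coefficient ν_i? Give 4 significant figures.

x = -0.001268 M

Q₀ = 0.002956 vs Keq = 1.4110e-06 ⇒ Q>K, reverse
Step 1:
                    D           X
  Initial       3.251      0.3187
  Change       0.4653     -0.3102
  Equil         3.716     0.00851
  solve Keq expr → x = -0.1551; check Q = 1.4110e-06
Then change container volume by factor 0.8 (V_new/V_old).
Step 2:
                    D           X
  Initial       4.645     0.01064
  Change    -0.001873    0.001248
  Equil         4.643     0.01189
  solve Keq expr → x = 6.2419e-04; check Q = 1.4110e-06
Then remove 0.6901 M of D.
Step 3:
                    D           X
  Initial       3.953     0.01189
  Change     0.003803   -0.002535
  Equil         3.957    0.009351
  solve Keq expr → x = -0.001268; check Q = 1.4110e-06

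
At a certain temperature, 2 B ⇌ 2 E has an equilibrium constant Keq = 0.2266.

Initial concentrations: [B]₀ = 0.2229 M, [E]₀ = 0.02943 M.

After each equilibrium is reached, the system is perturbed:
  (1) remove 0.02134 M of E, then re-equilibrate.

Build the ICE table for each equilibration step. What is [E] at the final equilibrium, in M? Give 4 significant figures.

Q₀ = 0.01743 vs Keq = 0.2266 ⇒ Q<K, forward
Step 1:
                  B         E
  init       0.2229   0.02943
  Δ        -0.05195   0.05195
  eq          0.171   0.08138
  solve Keq expr → x = 0.02597; check Q = 0.2266
Then remove 0.02134 M of E.
Step 2:
                  B         E
  init        0.171   0.06004
  Δ        -0.01446   0.01446
  eq         0.1565    0.0745
  solve Keq expr → x = 0.007229; check Q = 0.2266

[E]_eq = 0.0745 M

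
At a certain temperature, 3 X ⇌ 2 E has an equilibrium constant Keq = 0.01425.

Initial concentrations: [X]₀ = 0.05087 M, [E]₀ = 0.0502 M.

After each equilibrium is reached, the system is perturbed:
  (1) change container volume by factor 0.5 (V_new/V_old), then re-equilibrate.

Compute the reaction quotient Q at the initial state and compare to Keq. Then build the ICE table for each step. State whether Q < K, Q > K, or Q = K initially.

Q₀ = 19.14; Q > K (proceeds reverse)

Q₀ = 19.14 vs Keq = 0.01425 ⇒ Q>K, reverse
Step 1:
                   X          E
  init       0.05087     0.0502
  Δ          0.06796   -0.04531
  eq          0.1188    0.00489
  solve Keq expr → x = -0.02265; check Q = 0.01425
Then change container volume by factor 0.5 (V_new/V_old).
Step 2:
                   X          E
  init        0.2377    0.00978
  Δ        -0.005377   0.003584
  eq          0.2323    0.01336
  solve Keq expr → x = 0.001792; check Q = 0.01425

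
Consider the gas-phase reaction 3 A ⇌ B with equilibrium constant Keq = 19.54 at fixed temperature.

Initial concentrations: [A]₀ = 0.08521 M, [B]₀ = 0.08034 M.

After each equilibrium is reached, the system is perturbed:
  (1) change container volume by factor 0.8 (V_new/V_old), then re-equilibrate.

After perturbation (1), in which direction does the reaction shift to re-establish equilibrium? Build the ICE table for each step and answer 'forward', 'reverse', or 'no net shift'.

Direction: forward

Q₀ = 129.9 vs Keq = 19.54 ⇒ Q>K, reverse
Step 1:
                  A         B
  I         0.08521   0.08034
  C         0.06032  -0.02011
  E          0.1455   0.06023
  solve Keq expr → x = -0.02011; check Q = 19.54
Then change container volume by factor 0.8 (V_new/V_old).
Step 2:
                  A         B
  I          0.1819   0.07529
  C        -0.02053  0.006844
  E          0.1614   0.08213
  solve Keq expr → x = 0.006844; check Q = 19.54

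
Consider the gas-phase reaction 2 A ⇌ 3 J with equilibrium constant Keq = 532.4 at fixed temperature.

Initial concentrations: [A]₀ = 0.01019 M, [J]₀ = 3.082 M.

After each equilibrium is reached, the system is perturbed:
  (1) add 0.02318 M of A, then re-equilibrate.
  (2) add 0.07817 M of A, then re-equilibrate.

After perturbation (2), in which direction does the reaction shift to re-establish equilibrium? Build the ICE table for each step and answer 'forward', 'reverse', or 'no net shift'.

Direction: forward

Q₀ = 2.8194e+05 vs Keq = 532.4 ⇒ Q>K, reverse
Step 1:
                  A         J
  init      0.01019     3.082
  Δ          0.1922   -0.2883
  eq         0.2024     2.794
  solve Keq expr → x = -0.09609; check Q = 532.4
Then add 0.02318 M of A.
Step 2:
                  A         J
  init       0.2256     2.794
  Δ        -0.01992   0.02989
  eq         0.2056     2.824
  solve Keq expr → x = 0.009962; check Q = 532.4
Then add 0.07817 M of A.
Step 3:
                  A         J
  init       0.2838     2.824
  Δ        -0.06708    0.1006
  eq         0.2167     2.924
  solve Keq expr → x = 0.03354; check Q = 532.4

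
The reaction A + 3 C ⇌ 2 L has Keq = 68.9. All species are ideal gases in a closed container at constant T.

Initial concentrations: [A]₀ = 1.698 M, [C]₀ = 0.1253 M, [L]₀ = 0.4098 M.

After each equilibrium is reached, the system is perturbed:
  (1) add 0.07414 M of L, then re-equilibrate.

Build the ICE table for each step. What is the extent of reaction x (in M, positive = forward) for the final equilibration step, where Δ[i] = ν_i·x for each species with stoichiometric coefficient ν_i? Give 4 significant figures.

Q₀ = 50.28 vs Keq = 68.9 ⇒ Q<K, forward
Step 1:
                  A         C         L
  init        1.698    0.1253    0.4098
  Δ       -0.003688  -0.01106  0.007375
  eq          1.694    0.1142    0.4172
  solve Keq expr → x = 0.003688; check Q = 68.9
Then add 0.07414 M of L.
Step 2:
                  A         C         L
  init        1.694    0.1142    0.4913
  Δ        0.003904   0.01171 -0.007808
  eq          1.698    0.1259    0.4835
  solve Keq expr → x = -0.003904; check Q = 68.9

x = -0.003904 M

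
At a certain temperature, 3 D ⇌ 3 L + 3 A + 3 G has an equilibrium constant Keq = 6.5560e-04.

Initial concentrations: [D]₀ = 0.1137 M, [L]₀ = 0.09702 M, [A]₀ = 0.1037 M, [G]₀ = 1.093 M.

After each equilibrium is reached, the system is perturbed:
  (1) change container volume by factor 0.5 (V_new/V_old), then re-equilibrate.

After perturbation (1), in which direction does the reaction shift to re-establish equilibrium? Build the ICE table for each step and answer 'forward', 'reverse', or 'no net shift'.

Direction: reverse

Q₀ = 9.0469e-04 vs Keq = 6.5560e-04 ⇒ Q>K, reverse
Step 1:
                    D           L           A           G
  I            0.1137     0.09702      0.1037       1.093
  C          0.003591   -0.003591   -0.003591   -0.003591
  E            0.1173     0.09343      0.1001       1.089
  solve Keq expr → x = -0.001197; check Q = 6.5560e-04
Then change container volume by factor 0.5 (V_new/V_old).
Step 2:
                    D           L           A           G
  I            0.2346      0.1869      0.2002       2.179
  C           0.07937    -0.07937    -0.07937    -0.07937
  E            0.3139      0.1075      0.1209       2.099
  solve Keq expr → x = -0.02646; check Q = 6.5560e-04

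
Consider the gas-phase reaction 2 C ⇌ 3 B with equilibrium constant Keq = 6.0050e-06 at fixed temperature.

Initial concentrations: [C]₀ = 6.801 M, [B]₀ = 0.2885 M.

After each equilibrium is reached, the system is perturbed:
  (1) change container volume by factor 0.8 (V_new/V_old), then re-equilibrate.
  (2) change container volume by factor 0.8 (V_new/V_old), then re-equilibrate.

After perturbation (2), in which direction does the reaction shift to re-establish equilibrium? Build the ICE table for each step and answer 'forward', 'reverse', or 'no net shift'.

Q₀ = 5.1915e-04 vs Keq = 6.0050e-06 ⇒ Q>K, reverse
Step 1:
                  C         B
  Initial     6.801    0.2885
  Change     0.1482   -0.2223
  Equil       6.949   0.06619
  solve Keq expr → x = -0.0741; check Q = 6.0050e-06
Then change container volume by factor 0.8 (V_new/V_old).
Step 2:
                  C         B
  Initial     8.687   0.08274
  Change   0.003938 -0.005908
  Equil        8.69   0.07683
  solve Keq expr → x = -0.001969; check Q = 6.0050e-06
Then change container volume by factor 0.8 (V_new/V_old).
Step 3:
                  C         B
  Initial     10.86   0.09604
  Change   0.004573 -0.006859
  Equil       10.87   0.08918
  solve Keq expr → x = -0.002286; check Q = 6.0050e-06

Direction: reverse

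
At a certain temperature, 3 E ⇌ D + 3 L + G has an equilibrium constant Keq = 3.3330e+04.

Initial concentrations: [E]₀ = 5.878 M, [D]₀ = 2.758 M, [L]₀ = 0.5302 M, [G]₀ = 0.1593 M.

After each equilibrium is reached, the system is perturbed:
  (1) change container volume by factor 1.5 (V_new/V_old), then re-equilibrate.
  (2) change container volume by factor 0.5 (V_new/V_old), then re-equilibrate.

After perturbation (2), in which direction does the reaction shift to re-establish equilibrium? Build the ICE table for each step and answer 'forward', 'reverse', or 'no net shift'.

Q₀ = 3.2243e-04 vs Keq = 3.3330e+04 ⇒ Q<K, forward
Step 1:
                   E          D          L          G
  init         5.878      2.758     0.5302     0.1593
  Δ           -5.487      1.829      5.487      1.829
  eq          0.3907      4.587      6.018      1.988
  solve Keq expr → x = 1.829; check Q = 3.3330e+04
Then change container volume by factor 1.5 (V_new/V_old).
Step 2:
                   E          D          L          G
  init        0.2605      3.058      4.012      1.326
  Δ         -0.05746    0.01915    0.05746    0.01915
  eq           0.203      3.077      4.069      1.345
  solve Keq expr → x = 0.01915; check Q = 3.3330e+04
Then change container volume by factor 0.5 (V_new/V_old).
Step 3:
                   E          D          L          G
  init         0.406      6.154      8.138       2.69
  Δ           0.2136   -0.07119    -0.2136   -0.07119
  eq          0.6196      6.083      7.925      2.618
  solve Keq expr → x = -0.07119; check Q = 3.3330e+04

Direction: reverse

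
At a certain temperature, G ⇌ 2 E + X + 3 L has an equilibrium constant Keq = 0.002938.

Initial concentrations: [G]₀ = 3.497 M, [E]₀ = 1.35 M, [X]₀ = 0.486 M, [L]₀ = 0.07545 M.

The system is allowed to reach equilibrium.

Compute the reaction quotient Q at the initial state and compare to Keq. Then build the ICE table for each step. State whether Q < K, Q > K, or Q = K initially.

Q₀ = 1.0879e-04 vs Keq = 0.002938 ⇒ Q<K, forward
Step 1:
                   G          E          X          L
  Initial      3.497       1.35      0.486    0.07545
  Change    -0.04475     0.0895    0.04475     0.1343
  Equil        3.452       1.44     0.5308     0.2097
  solve Keq expr → x = 0.04475; check Q = 0.002938

Q₀ = 1.0879e-04; Q < K (proceeds forward)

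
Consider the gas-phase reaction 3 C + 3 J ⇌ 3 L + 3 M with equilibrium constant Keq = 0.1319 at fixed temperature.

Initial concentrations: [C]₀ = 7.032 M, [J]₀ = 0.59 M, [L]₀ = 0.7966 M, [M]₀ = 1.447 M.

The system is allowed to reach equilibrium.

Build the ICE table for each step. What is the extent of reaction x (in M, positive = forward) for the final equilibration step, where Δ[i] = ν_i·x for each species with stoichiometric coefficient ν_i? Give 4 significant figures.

Q₀ = 0.02145 vs Keq = 0.1319 ⇒ Q<K, forward
Step 1:
                   C          J          L          M
  Initial      7.032       0.59     0.7966      1.447
  Change     -0.1547    -0.1547     0.1547     0.1547
  Equil        6.877     0.4353     0.9513      1.602
  solve Keq expr → x = 0.05158; check Q = 0.1319

x = 0.05158 M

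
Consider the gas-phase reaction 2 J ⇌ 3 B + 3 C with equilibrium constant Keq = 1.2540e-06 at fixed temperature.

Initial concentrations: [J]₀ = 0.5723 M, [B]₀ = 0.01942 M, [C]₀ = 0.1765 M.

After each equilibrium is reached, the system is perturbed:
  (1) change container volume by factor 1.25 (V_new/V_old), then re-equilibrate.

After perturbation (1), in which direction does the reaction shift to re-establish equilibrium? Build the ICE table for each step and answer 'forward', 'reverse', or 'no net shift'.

Direction: forward

Q₀ = 1.2295e-07 vs Keq = 1.2540e-06 ⇒ Q<K, forward
Step 1:
                    J           B           C
  init         0.5723     0.01942      0.1765
  Δ          -0.01214     0.01821     0.01821
  eq           0.5602     0.03763      0.1947
  solve Keq expr → x = 0.006071; check Q = 1.2540e-06
Then change container volume by factor 1.25 (V_new/V_old).
Step 2:
                    J           B           C
  init         0.4481     0.03011      0.1558
  Δ          -0.00541    0.008115    0.008115
  eq           0.4427     0.03822      0.1639
  solve Keq expr → x = 0.002705; check Q = 1.2540e-06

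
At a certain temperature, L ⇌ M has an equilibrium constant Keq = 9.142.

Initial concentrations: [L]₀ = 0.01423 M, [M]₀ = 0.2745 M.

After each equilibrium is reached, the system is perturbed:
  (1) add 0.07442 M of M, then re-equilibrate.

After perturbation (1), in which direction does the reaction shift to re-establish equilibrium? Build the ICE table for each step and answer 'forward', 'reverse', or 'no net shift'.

Direction: reverse

Q₀ = 19.29 vs Keq = 9.142 ⇒ Q>K, reverse
Step 1:
                  L         M
  I         0.01423    0.2745
  C         0.01424  -0.01424
  E         0.02847    0.2603
  solve Keq expr → x = -0.01424; check Q = 9.142
Then add 0.07442 M of M.
Step 2:
                  L         M
  I         0.02847    0.3347
  C        0.007338 -0.007338
  E         0.03581    0.3273
  solve Keq expr → x = -0.007338; check Q = 9.142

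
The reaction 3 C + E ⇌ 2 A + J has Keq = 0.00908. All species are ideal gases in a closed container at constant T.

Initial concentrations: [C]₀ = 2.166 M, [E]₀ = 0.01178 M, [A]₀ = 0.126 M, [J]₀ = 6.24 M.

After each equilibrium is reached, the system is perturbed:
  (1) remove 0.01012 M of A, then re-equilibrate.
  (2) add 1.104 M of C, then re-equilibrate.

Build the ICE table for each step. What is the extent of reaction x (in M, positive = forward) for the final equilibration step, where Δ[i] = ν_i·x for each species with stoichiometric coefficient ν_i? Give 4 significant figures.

Q₀ = 0.8276 vs Keq = 0.00908 ⇒ Q>K, reverse
Step 1:
                    C           E           A           J
  Initial       2.166     0.01178       0.126        6.24
  Change       0.1403     0.04677    -0.09355    -0.04677
  Equil         2.306     0.05855     0.03245       6.193
  solve Keq expr → x = -0.04677; check Q = 0.00908
Then remove 0.01012 M of A.
Step 2:
                    C           E           A           J
  Initial       2.306     0.05855     0.02233       6.193
  Change     -0.01294   -0.004314    0.008628    0.004314
  Equil         2.293     0.05424     0.03096       6.198
  solve Keq expr → x = 0.004314; check Q = 0.00908
Then add 1.104 M of C.
Step 3:
                    C           E           A           J
  Initial       3.397     0.05424     0.03096       6.198
  Change     -0.02857   -0.009524     0.01905    0.009524
  Equil         3.369     0.04472     0.05001       6.207
  solve Keq expr → x = 0.009524; check Q = 0.00908

x = 0.009524 M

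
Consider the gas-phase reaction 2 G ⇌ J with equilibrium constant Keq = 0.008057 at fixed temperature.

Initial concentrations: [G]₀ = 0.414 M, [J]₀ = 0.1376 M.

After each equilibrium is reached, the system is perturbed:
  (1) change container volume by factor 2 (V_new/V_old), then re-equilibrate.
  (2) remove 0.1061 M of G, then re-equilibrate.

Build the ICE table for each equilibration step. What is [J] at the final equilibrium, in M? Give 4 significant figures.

[J]_eq = 4.5481e-04 M

Q₀ = 0.8028 vs Keq = 0.008057 ⇒ Q>K, reverse
Step 1:
                   G          J
  I            0.414     0.1376
  C           0.2677    -0.1339
  E           0.6817   0.003744
  solve Keq expr → x = -0.1339; check Q = 0.008057
Then change container volume by factor 2 (V_new/V_old).
Step 2:
                   G          J
  I           0.3409   0.001872
  C         0.001852 -9.2588e-04
  E           0.3427 9.4628e-04
  solve Keq expr → x = -9.2588e-04; check Q = 0.008057
Then remove 0.1061 M of G.
Step 3:
                   G          J
  I           0.2366 9.4628e-04
  C       9.8294e-04 -4.9147e-04
  E           0.2376 4.5481e-04
  solve Keq expr → x = -4.9147e-04; check Q = 0.008057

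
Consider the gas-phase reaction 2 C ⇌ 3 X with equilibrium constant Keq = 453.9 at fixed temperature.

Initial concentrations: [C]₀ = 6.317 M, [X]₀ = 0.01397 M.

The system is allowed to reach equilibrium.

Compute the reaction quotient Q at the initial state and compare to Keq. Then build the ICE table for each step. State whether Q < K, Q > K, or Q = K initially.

Q₀ = 6.8323e-08 vs Keq = 453.9 ⇒ Q<K, forward
Step 1:
                    C           X
  Initial       6.317     0.01397
  Change       -5.271       7.906
  Equil         1.046        7.92
  solve Keq expr → x = 2.635; check Q = 453.9

Q₀ = 6.8323e-08; Q < K (proceeds forward)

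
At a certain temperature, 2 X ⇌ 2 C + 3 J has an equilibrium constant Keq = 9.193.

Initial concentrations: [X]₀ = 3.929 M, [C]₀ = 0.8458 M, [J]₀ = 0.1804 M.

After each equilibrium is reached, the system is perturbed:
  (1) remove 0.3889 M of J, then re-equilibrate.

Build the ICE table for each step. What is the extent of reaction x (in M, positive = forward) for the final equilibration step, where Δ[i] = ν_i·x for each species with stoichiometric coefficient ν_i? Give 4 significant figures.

Q₀ = 2.7207e-04 vs Keq = 9.193 ⇒ Q<K, forward
Step 1:
                  X         C         J
  init        3.929    0.8458    0.1804
  Δ          -1.395     1.395     2.093
  eq          2.534     2.241     2.273
  solve Keq expr → x = 0.6977; check Q = 9.193
Then remove 0.3889 M of J.
Step 2:
                  X         C         J
  init        2.534     2.241     1.884
  Δ         -0.1429    0.1429    0.2143
  eq          2.391     2.384     2.099
  solve Keq expr → x = 0.07144; check Q = 9.193

x = 0.07144 M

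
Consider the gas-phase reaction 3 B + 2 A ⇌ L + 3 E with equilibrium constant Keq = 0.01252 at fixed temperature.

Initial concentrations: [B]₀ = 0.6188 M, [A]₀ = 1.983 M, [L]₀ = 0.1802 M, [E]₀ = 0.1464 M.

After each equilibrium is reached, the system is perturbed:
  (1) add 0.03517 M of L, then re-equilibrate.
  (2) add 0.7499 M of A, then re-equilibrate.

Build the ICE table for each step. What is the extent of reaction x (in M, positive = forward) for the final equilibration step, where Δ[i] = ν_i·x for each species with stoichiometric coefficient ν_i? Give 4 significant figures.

Q₀ = 6.0685e-04 vs Keq = 0.01252 ⇒ Q<K, forward
Step 1:
                  B         A         L         E
  init       0.6188     1.983    0.1802    0.1464
  Δ         -0.1356  -0.09043   0.04522    0.1356
  eq         0.4832     1.893    0.2254     0.282
  solve Keq expr → x = 0.04522; check Q = 0.01252
Then add 0.03517 M of L.
Step 2:
                  B         A         L         E
  init       0.4832     1.893    0.2606     0.282
  Δ        0.007658  0.005105 -0.002553 -0.007658
  eq         0.4908     1.898     0.258    0.2744
  solve Keq expr → x = -0.002553; check Q = 0.01252
Then add 0.7499 M of A.
Step 3:
                  B         A         L         E
  init       0.4908     2.648     0.258    0.2744
  Δ        -0.03622  -0.02415   0.01207   0.03622
  eq         0.4546     2.623    0.2701    0.3106
  solve Keq expr → x = 0.01207; check Q = 0.01252

x = 0.01207 M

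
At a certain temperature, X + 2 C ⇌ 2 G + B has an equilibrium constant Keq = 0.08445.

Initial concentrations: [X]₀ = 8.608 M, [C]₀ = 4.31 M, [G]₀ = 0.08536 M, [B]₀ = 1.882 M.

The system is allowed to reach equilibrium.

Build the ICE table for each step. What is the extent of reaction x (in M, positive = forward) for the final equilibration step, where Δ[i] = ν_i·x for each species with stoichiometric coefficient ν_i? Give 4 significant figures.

Q₀ = 8.5757e-05 vs Keq = 0.08445 ⇒ Q<K, forward
Step 1:
                   X          C          G          B
  I            8.608       4.31    0.08536      1.882
  C          -0.6984     -1.397      1.397     0.6984
  E             7.91      2.913      1.482       2.58
  solve Keq expr → x = 0.6984; check Q = 0.08445

x = 0.6984 M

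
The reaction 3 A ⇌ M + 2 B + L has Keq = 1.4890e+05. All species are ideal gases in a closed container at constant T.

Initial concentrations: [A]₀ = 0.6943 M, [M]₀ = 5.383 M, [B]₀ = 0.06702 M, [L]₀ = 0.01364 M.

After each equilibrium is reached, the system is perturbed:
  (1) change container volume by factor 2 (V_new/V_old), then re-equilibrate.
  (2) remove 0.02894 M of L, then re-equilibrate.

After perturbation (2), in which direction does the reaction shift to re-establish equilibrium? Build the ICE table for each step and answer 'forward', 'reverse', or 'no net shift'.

Q₀ = 9.8539e-04 vs Keq = 1.4890e+05 ⇒ Q<K, forward
Step 1:
                    A           M           B           L
  init         0.6943       5.383     0.06702     0.01364
  Δ           -0.6808      0.2269      0.4539      0.2269
  eq           0.0135        5.61      0.5209      0.2406
  solve Keq expr → x = 0.2269; check Q = 1.4890e+05
Then change container volume by factor 2 (V_new/V_old).
Step 2:
                    A           M           B           L
  init       0.006749       2.805      0.2604      0.1203
  Δ         -0.001373  4.5756e-04  9.1512e-04  4.5756e-04
  eq         0.005376       2.805      0.2614      0.1207
  solve Keq expr → x = 4.5756e-04; check Q = 1.4890e+05
Then remove 0.02894 M of L.
Step 3:
                    A           M           B           L
  init       0.005376       2.805      0.2614      0.0918
  Δ       -4.6261e-04  1.5420e-04  3.0840e-04  1.5420e-04
  eq         0.004914       2.806      0.2617     0.09196
  solve Keq expr → x = 1.5420e-04; check Q = 1.4890e+05

Direction: forward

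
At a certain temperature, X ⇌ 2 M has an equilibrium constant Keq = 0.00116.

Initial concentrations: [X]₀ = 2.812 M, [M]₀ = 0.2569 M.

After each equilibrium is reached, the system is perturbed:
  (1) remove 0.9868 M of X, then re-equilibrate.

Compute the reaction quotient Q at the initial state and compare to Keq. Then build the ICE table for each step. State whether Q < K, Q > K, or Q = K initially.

Q₀ = 0.02347; Q > K (proceeds reverse)

Q₀ = 0.02347 vs Keq = 0.00116 ⇒ Q>K, reverse
Step 1:
                    X           M
  Initial       2.812      0.2569
  Change      0.09939     -0.1988
  Equil         2.911     0.05811
  solve Keq expr → x = -0.09939; check Q = 0.00116
Then remove 0.9868 M of X.
Step 2:
                    X           M
  Initial       1.925     0.05811
  Change     0.005399     -0.0108
  Equil          1.93     0.04732
  solve Keq expr → x = -0.005399; check Q = 0.00116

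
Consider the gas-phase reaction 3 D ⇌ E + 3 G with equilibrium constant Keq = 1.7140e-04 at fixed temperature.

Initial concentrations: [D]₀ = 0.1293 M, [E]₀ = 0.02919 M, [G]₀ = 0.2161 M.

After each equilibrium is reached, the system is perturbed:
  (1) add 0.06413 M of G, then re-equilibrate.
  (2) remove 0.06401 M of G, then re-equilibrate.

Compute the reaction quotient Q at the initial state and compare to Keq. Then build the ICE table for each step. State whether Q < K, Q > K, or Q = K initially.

Q₀ = 0.1363 vs Keq = 1.7140e-04 ⇒ Q>K, reverse
Step 1:
                  D         E         G
  I          0.1293   0.02919    0.2161
  C          0.0853  -0.02843   -0.0853
  E          0.2146 7.5694e-04    0.1308
  solve Keq expr → x = -0.02843; check Q = 1.7140e-04
Then add 0.06413 M of G.
Step 2:
                  D         E         G
  I          0.2146 7.5694e-04    0.1949
  C        0.001553 -5.1758e-04 -0.001553
  E          0.2162 2.3937e-04    0.1934
  solve Keq expr → x = -5.1758e-04; check Q = 1.7140e-04
Then remove 0.06401 M of G.
Step 3:
                  D         E         G
  I          0.2162 2.3937e-04    0.1294
  C       -0.001547 5.1566e-04  0.001547
  E          0.2146 7.5502e-04    0.1309
  solve Keq expr → x = 5.1566e-04; check Q = 1.7140e-04

Q₀ = 0.1363; Q > K (proceeds reverse)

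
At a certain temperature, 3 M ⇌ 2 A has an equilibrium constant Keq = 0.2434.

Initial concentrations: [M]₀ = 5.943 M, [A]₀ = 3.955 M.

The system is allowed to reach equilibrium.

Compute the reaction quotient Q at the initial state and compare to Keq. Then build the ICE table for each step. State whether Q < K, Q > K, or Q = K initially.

Q₀ = 0.07452; Q < K (proceeds forward)

Q₀ = 0.07452 vs Keq = 0.2434 ⇒ Q<K, forward
Step 1:
                   M          A
  init         5.943      3.955
  Δ           -1.351     0.9004
  eq           4.592      4.855
  solve Keq expr → x = 0.4502; check Q = 0.2434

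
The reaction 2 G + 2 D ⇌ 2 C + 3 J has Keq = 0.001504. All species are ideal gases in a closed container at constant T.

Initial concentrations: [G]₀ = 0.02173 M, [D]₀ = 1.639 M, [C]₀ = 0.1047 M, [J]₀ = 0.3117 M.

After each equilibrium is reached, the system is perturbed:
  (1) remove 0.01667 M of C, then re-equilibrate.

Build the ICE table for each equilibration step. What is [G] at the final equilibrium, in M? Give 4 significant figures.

Q₀ = 0.2617 vs Keq = 0.001504 ⇒ Q>K, reverse
Step 1:
                   G          D          C          J
  init       0.02173      1.639     0.1047     0.3117
  Δ          0.05679    0.05679   -0.05679   -0.08519
  eq         0.07852      1.696    0.04791     0.2265
  solve Keq expr → x = -0.0284; check Q = 0.001504
Then remove 0.01667 M of C.
Step 2:
                   G          D          C          J
  init       0.07852      1.696    0.03124     0.2265
  Δ        -0.008202  -0.008202   0.008202     0.0123
  eq         0.07032      1.688    0.03944     0.2388
  solve Keq expr → x = 0.004101; check Q = 0.001504

[G]_eq = 0.07032 M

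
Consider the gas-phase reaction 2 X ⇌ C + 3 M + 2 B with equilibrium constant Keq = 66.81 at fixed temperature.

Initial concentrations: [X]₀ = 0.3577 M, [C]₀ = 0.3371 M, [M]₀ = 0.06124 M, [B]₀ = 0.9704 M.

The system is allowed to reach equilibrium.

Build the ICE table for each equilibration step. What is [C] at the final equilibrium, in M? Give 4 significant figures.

Q₀ = 5.6981e-04 vs Keq = 66.81 ⇒ Q<K, forward
Step 1:
                   X          C          M          B
  Initial     0.3577     0.3371    0.06124     0.9704
  Change     -0.3147     0.1573      0.472     0.3147
  Equil      0.04304     0.4944     0.5332      1.285
  solve Keq expr → x = 0.1573; check Q = 66.81

[C]_eq = 0.4944 M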